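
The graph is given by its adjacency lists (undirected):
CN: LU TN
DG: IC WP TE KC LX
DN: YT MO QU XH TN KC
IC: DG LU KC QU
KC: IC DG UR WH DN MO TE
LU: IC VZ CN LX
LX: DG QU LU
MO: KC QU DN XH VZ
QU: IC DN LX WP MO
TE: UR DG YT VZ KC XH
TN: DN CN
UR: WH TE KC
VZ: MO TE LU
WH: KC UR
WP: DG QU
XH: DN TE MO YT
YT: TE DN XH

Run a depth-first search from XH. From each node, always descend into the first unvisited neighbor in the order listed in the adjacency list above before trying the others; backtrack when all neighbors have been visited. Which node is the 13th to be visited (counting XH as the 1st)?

LU

Visit XH
XH → DN
DN → YT
YT → TE
TE → UR
UR → WH
WH → KC
KC → IC
IC → DG
DG → WP
WP → QU
QU → LX
LX → LU
LU → VZ
VZ → MO
LU → CN
CN → TN

Visit order: XH, DN, YT, TE, UR, WH, KC, IC, DG, WP, QU, LX, LU, VZ, MO, CN, TN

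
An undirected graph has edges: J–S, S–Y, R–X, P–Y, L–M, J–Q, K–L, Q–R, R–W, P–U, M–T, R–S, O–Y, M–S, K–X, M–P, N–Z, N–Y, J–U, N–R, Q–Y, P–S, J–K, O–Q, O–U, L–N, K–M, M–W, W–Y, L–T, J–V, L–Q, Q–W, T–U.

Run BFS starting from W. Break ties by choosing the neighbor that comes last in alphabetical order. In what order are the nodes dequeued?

W, Y, R, Q, M, S, P, O, N, X, L, J, T, K, U, Z, V

Visit W; enqueue Y, R, Q, M → queue [Y, R, Q, M]
Visit Y; enqueue S, P, O, N → queue [R, Q, M, S, P, O, N]
Visit R; enqueue X → queue [Q, M, S, P, O, N, X]
Visit Q; enqueue L, J → queue [M, S, P, O, N, X, L, J]
Visit M; enqueue T, K → queue [S, P, O, N, X, L, J, T, K]
Visit S → queue [P, O, N, X, L, J, T, K]
Visit P; enqueue U → queue [O, N, X, L, J, T, K, U]
Visit O → queue [N, X, L, J, T, K, U]
Visit N; enqueue Z → queue [X, L, J, T, K, U, Z]
Visit X → queue [L, J, T, K, U, Z]
Visit L → queue [J, T, K, U, Z]
Visit J; enqueue V → queue [T, K, U, Z, V]
Visit T → queue [K, U, Z, V]
Visit K → queue [U, Z, V]
Visit U → queue [Z, V]
Visit Z → queue [V]
Visit V → queue []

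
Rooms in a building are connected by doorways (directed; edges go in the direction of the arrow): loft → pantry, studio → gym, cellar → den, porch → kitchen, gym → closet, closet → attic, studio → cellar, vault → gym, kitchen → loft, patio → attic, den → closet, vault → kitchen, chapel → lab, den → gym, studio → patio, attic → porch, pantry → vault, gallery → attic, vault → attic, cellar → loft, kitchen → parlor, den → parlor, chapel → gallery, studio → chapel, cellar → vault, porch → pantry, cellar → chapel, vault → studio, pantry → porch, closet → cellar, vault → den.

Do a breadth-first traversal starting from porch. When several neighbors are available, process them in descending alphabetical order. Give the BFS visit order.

porch, pantry, kitchen, vault, parlor, loft, studio, gym, den, attic, patio, chapel, cellar, closet, lab, gallery

Visit porch; enqueue pantry, kitchen → queue [pantry, kitchen]
Visit pantry; enqueue vault → queue [kitchen, vault]
Visit kitchen; enqueue parlor, loft → queue [vault, parlor, loft]
Visit vault; enqueue studio, gym, den, attic → queue [parlor, loft, studio, gym, den, attic]
Visit parlor → queue [loft, studio, gym, den, attic]
Visit loft → queue [studio, gym, den, attic]
Visit studio; enqueue patio, chapel, cellar → queue [gym, den, attic, patio, chapel, cellar]
Visit gym; enqueue closet → queue [den, attic, patio, chapel, cellar, closet]
Visit den → queue [attic, patio, chapel, cellar, closet]
Visit attic → queue [patio, chapel, cellar, closet]
Visit patio → queue [chapel, cellar, closet]
Visit chapel; enqueue lab, gallery → queue [cellar, closet, lab, gallery]
Visit cellar → queue [closet, lab, gallery]
Visit closet → queue [lab, gallery]
Visit lab → queue [gallery]
Visit gallery → queue []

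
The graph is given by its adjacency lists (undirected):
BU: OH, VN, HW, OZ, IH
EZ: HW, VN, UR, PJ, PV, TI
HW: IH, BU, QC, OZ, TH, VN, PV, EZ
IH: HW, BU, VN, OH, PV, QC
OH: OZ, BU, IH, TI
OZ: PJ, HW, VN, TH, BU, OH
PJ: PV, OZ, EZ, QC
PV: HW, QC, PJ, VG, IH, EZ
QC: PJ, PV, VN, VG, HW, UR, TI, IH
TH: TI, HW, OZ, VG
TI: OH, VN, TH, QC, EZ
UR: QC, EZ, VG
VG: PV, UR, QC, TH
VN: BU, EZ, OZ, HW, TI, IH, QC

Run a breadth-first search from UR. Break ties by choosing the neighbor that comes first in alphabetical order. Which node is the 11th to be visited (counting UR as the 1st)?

TH

Visit UR; enqueue EZ, QC, VG → queue [EZ, QC, VG]
Visit EZ; enqueue HW, PJ, PV, TI, VN → queue [QC, VG, HW, PJ, PV, TI, VN]
Visit QC; enqueue IH → queue [VG, HW, PJ, PV, TI, VN, IH]
Visit VG; enqueue TH → queue [HW, PJ, PV, TI, VN, IH, TH]
Visit HW; enqueue BU, OZ → queue [PJ, PV, TI, VN, IH, TH, BU, OZ]
Visit PJ → queue [PV, TI, VN, IH, TH, BU, OZ]
Visit PV → queue [TI, VN, IH, TH, BU, OZ]
Visit TI; enqueue OH → queue [VN, IH, TH, BU, OZ, OH]
Visit VN → queue [IH, TH, BU, OZ, OH]
Visit IH → queue [TH, BU, OZ, OH]
Visit TH → queue [BU, OZ, OH]
Visit BU → queue [OZ, OH]
Visit OZ → queue [OH]
Visit OH → queue []

Visit order: UR, EZ, QC, VG, HW, PJ, PV, TI, VN, IH, TH, BU, OZ, OH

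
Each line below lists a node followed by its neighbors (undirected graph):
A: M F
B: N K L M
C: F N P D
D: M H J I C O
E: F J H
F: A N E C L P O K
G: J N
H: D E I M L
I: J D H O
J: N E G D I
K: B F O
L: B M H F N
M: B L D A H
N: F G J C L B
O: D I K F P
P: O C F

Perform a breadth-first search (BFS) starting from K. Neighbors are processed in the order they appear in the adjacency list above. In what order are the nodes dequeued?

Visit K; enqueue B, F, O → queue [B, F, O]
Visit B; enqueue N, L, M → queue [F, O, N, L, M]
Visit F; enqueue A, E, C, P → queue [O, N, L, M, A, E, C, P]
Visit O; enqueue D, I → queue [N, L, M, A, E, C, P, D, I]
Visit N; enqueue G, J → queue [L, M, A, E, C, P, D, I, G, J]
Visit L; enqueue H → queue [M, A, E, C, P, D, I, G, J, H]
Visit M → queue [A, E, C, P, D, I, G, J, H]
Visit A → queue [E, C, P, D, I, G, J, H]
Visit E → queue [C, P, D, I, G, J, H]
Visit C → queue [P, D, I, G, J, H]
Visit P → queue [D, I, G, J, H]
Visit D → queue [I, G, J, H]
Visit I → queue [G, J, H]
Visit G → queue [J, H]
Visit J → queue [H]
Visit H → queue []

K, B, F, O, N, L, M, A, E, C, P, D, I, G, J, H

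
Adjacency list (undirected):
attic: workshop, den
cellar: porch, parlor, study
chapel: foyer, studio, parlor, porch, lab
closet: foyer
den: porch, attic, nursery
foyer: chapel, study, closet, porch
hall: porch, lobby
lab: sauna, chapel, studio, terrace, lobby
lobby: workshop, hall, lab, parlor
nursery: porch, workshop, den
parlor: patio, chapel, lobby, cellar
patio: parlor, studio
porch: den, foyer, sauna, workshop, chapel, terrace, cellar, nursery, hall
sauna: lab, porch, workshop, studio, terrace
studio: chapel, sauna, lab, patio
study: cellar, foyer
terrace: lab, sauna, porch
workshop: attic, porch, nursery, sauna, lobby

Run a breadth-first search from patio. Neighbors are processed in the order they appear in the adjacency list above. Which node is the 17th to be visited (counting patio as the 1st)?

Visit patio; enqueue parlor, studio → queue [parlor, studio]
Visit parlor; enqueue chapel, lobby, cellar → queue [studio, chapel, lobby, cellar]
Visit studio; enqueue sauna, lab → queue [chapel, lobby, cellar, sauna, lab]
Visit chapel; enqueue foyer, porch → queue [lobby, cellar, sauna, lab, foyer, porch]
Visit lobby; enqueue workshop, hall → queue [cellar, sauna, lab, foyer, porch, workshop, hall]
Visit cellar; enqueue study → queue [sauna, lab, foyer, porch, workshop, hall, study]
Visit sauna; enqueue terrace → queue [lab, foyer, porch, workshop, hall, study, terrace]
Visit lab → queue [foyer, porch, workshop, hall, study, terrace]
Visit foyer; enqueue closet → queue [porch, workshop, hall, study, terrace, closet]
Visit porch; enqueue den, nursery → queue [workshop, hall, study, terrace, closet, den, nursery]
Visit workshop; enqueue attic → queue [hall, study, terrace, closet, den, nursery, attic]
Visit hall → queue [study, terrace, closet, den, nursery, attic]
Visit study → queue [terrace, closet, den, nursery, attic]
Visit terrace → queue [closet, den, nursery, attic]
Visit closet → queue [den, nursery, attic]
Visit den → queue [nursery, attic]
Visit nursery → queue [attic]
Visit attic → queue []

Visit order: patio, parlor, studio, chapel, lobby, cellar, sauna, lab, foyer, porch, workshop, hall, study, terrace, closet, den, nursery, attic

nursery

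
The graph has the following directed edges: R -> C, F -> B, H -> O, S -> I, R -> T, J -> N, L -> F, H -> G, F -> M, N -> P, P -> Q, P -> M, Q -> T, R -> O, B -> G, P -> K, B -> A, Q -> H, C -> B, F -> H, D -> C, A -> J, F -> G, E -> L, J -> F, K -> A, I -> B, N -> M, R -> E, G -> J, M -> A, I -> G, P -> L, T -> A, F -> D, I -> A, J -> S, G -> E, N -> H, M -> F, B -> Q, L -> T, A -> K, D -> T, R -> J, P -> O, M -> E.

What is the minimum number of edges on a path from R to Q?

Level 0: R
Level 1: C, E, J, O, T
Level 2: A, B, F, L, N, S
Level 3: D, G, H, I, K, M, P, Q
Q first appears at level 3.

3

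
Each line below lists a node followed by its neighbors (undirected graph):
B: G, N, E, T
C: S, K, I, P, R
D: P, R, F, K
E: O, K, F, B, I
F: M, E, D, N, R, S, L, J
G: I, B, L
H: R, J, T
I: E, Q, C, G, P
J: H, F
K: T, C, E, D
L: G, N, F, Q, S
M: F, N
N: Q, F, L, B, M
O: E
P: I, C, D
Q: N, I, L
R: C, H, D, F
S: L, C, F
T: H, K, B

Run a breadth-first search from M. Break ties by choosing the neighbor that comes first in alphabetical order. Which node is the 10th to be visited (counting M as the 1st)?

B

Visit M; enqueue F, N → queue [F, N]
Visit F; enqueue D, E, J, L, R, S → queue [N, D, E, J, L, R, S]
Visit N; enqueue B, Q → queue [D, E, J, L, R, S, B, Q]
Visit D; enqueue K, P → queue [E, J, L, R, S, B, Q, K, P]
Visit E; enqueue I, O → queue [J, L, R, S, B, Q, K, P, I, O]
Visit J; enqueue H → queue [L, R, S, B, Q, K, P, I, O, H]
Visit L; enqueue G → queue [R, S, B, Q, K, P, I, O, H, G]
Visit R; enqueue C → queue [S, B, Q, K, P, I, O, H, G, C]
Visit S → queue [B, Q, K, P, I, O, H, G, C]
Visit B; enqueue T → queue [Q, K, P, I, O, H, G, C, T]
Visit Q → queue [K, P, I, O, H, G, C, T]
Visit K → queue [P, I, O, H, G, C, T]
Visit P → queue [I, O, H, G, C, T]
Visit I → queue [O, H, G, C, T]
Visit O → queue [H, G, C, T]
Visit H → queue [G, C, T]
Visit G → queue [C, T]
Visit C → queue [T]
Visit T → queue []

Visit order: M, F, N, D, E, J, L, R, S, B, Q, K, P, I, O, H, G, C, T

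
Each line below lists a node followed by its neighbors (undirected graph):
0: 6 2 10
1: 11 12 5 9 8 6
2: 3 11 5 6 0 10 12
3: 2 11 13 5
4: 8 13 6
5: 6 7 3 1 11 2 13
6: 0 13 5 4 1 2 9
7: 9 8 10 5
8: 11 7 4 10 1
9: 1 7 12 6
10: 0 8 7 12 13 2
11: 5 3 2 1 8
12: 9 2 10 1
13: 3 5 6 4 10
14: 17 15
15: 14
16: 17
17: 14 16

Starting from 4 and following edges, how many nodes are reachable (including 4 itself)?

BFS from 4 visits: 4, 13, 8, 6, 10, 5, 3, 11, 7, 1, 9, 2, 0, 12
Reachable nodes: 14 of 18 total.

14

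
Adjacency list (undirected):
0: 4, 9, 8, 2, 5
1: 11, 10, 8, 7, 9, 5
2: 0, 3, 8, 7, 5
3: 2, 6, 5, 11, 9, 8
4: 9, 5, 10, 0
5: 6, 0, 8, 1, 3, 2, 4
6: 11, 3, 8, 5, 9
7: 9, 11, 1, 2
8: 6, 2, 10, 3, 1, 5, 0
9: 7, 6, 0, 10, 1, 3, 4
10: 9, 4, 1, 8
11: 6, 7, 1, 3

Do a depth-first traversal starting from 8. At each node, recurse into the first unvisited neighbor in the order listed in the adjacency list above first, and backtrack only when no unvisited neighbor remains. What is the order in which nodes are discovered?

Visit 8
8 → 6
6 → 11
11 → 7
7 → 9
9 → 0
0 → 4
4 → 5
5 → 1
1 → 10
5 → 3
3 → 2

8 6 11 7 9 0 4 5 1 10 3 2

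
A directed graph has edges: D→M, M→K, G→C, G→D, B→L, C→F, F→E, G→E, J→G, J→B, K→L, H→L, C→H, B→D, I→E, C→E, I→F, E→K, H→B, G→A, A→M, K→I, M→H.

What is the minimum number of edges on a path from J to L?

2

Level 0: J
Level 1: B, G
Level 2: A, C, D, E, L
Level 3: F, H, K, M
Level 4: I
L first appears at level 2.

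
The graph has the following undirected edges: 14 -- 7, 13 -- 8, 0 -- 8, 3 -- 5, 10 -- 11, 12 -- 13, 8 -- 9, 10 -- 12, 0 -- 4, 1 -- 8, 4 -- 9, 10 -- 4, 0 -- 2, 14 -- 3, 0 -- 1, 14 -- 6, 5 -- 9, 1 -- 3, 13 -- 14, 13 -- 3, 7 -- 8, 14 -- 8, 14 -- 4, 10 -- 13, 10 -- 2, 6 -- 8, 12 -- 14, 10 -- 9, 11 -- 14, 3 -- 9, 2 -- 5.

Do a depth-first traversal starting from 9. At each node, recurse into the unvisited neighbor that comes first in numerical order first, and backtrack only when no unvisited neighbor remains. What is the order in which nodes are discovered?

9, 3, 1, 0, 2, 5, 10, 4, 14, 6, 8, 7, 13, 12, 11

Visit 9
9 → 3
3 → 1
1 → 0
0 → 2
2 → 5
2 → 10
10 → 4
4 → 14
14 → 6
6 → 8
8 → 7
8 → 13
13 → 12
14 → 11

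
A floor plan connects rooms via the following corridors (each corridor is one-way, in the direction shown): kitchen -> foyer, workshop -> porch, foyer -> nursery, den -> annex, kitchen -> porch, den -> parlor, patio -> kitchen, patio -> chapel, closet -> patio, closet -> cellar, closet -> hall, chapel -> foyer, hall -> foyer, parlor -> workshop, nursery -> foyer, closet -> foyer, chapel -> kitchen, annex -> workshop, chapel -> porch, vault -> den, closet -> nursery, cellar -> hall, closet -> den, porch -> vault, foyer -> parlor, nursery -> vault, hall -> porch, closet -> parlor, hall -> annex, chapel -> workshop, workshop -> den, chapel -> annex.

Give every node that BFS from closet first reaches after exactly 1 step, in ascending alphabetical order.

Level 0: closet
Level 1: cellar, den, foyer, hall, nursery, parlor, patio
Level 2: annex, chapel, kitchen, porch, vault, workshop

cellar, den, foyer, hall, nursery, parlor, patio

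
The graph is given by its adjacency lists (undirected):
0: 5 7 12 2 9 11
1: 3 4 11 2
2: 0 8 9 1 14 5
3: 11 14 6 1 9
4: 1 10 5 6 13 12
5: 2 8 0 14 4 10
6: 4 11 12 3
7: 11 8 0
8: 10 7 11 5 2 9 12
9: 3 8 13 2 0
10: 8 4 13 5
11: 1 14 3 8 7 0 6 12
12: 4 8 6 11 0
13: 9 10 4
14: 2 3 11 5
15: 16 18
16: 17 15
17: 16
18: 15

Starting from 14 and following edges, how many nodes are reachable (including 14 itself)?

15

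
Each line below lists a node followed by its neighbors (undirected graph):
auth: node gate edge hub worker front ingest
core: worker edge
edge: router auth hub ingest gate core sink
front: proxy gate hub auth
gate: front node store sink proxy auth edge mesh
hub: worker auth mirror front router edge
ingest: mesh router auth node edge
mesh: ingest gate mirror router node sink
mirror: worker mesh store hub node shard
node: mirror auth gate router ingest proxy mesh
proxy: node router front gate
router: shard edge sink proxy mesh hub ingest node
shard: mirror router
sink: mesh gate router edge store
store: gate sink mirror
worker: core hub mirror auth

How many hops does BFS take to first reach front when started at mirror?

2

Level 0: mirror
Level 1: hub, mesh, node, shard, store, worker
Level 2: auth, core, edge, front, gate, ingest, proxy, router, sink
front first appears at level 2.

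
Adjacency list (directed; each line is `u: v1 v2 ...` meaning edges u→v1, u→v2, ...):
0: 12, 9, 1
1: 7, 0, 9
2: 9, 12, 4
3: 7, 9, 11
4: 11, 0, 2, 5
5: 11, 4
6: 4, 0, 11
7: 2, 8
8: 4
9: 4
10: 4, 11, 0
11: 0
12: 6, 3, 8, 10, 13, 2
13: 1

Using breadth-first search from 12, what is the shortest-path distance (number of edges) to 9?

2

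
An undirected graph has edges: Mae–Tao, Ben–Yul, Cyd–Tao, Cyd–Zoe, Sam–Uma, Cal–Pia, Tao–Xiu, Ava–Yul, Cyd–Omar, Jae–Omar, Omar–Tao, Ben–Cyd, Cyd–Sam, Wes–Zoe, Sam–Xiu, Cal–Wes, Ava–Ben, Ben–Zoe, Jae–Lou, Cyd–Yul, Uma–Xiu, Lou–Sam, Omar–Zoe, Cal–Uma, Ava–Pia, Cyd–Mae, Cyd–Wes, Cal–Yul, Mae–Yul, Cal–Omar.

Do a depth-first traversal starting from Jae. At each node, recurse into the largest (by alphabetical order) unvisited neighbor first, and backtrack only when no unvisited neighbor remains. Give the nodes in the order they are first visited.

Visit Jae
Jae → Omar
Omar → Zoe
Zoe → Wes
Wes → Cyd
Cyd → Yul
Yul → Mae
Mae → Tao
Tao → Xiu
Xiu → Uma
Uma → Sam
Sam → Lou
Uma → Cal
Cal → Pia
Pia → Ava
Ava → Ben

Jae -> Omar -> Zoe -> Wes -> Cyd -> Yul -> Mae -> Tao -> Xiu -> Uma -> Sam -> Lou -> Cal -> Pia -> Ava -> Ben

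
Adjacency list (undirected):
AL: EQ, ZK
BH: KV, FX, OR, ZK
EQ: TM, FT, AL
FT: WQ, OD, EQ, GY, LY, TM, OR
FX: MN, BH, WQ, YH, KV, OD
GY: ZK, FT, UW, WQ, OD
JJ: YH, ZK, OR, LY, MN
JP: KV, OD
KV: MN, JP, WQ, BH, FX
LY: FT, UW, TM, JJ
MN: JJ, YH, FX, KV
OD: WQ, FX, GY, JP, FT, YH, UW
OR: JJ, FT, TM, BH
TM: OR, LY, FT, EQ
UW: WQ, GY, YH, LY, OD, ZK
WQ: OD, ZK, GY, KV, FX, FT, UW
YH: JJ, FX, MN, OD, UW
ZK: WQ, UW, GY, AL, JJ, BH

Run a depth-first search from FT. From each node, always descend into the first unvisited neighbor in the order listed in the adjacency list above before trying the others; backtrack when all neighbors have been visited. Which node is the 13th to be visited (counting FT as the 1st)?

TM

Visit FT
FT → WQ
WQ → OD
OD → FX
FX → MN
MN → JJ
JJ → YH
YH → UW
UW → GY
GY → ZK
ZK → AL
AL → EQ
EQ → TM
TM → OR
OR → BH
BH → KV
KV → JP
TM → LY

Visit order: FT, WQ, OD, FX, MN, JJ, YH, UW, GY, ZK, AL, EQ, TM, OR, BH, KV, JP, LY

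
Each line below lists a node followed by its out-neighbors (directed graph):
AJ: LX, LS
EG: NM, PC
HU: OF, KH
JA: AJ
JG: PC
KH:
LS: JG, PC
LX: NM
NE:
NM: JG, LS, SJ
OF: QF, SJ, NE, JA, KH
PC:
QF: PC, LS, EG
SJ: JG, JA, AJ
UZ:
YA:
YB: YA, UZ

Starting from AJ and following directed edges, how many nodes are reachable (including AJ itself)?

8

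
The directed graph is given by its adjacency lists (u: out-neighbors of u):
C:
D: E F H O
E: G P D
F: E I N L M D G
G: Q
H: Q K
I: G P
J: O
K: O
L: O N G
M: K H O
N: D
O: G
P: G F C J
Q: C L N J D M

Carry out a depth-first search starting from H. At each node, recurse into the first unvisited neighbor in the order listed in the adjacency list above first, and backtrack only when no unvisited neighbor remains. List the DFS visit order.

Visit H
H → Q
Q → C
Q → L
L → O
O → G
L → N
N → D
D → E
E → P
P → F
F → I
F → M
M → K
P → J

H → Q → C → L → O → G → N → D → E → P → F → I → M → K → J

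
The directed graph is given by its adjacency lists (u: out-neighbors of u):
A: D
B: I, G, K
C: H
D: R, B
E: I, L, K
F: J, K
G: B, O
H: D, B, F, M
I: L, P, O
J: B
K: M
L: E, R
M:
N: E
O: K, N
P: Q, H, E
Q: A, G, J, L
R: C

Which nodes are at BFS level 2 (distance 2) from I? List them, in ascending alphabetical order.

Level 0: I
Level 1: L, O, P
Level 2: E, H, K, N, Q, R
Level 3: A, B, C, D, F, G, J, M

E, H, K, N, Q, R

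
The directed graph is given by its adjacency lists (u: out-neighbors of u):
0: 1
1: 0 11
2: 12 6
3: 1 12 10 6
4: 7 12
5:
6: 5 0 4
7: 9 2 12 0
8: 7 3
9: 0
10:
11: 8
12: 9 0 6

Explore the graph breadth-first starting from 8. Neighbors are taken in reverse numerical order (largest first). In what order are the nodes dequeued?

Visit 8; enqueue 7, 3 → queue [7, 3]
Visit 7; enqueue 12, 9, 2, 0 → queue [3, 12, 9, 2, 0]
Visit 3; enqueue 10, 6, 1 → queue [12, 9, 2, 0, 10, 6, 1]
Visit 12 → queue [9, 2, 0, 10, 6, 1]
Visit 9 → queue [2, 0, 10, 6, 1]
Visit 2 → queue [0, 10, 6, 1]
Visit 0 → queue [10, 6, 1]
Visit 10 → queue [6, 1]
Visit 6; enqueue 5, 4 → queue [1, 5, 4]
Visit 1; enqueue 11 → queue [5, 4, 11]
Visit 5 → queue [4, 11]
Visit 4 → queue [11]
Visit 11 → queue []

8, 7, 3, 12, 9, 2, 0, 10, 6, 1, 5, 4, 11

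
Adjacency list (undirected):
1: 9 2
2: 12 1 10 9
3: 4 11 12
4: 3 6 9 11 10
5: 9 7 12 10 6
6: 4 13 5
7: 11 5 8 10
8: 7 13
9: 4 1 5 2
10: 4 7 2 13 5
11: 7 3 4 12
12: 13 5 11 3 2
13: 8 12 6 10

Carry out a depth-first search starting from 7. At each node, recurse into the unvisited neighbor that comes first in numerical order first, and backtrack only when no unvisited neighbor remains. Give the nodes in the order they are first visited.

Visit 7
7 → 5
5 → 6
6 → 4
4 → 3
3 → 11
11 → 12
12 → 2
2 → 1
1 → 9
2 → 10
10 → 13
13 → 8

7, 5, 6, 4, 3, 11, 12, 2, 1, 9, 10, 13, 8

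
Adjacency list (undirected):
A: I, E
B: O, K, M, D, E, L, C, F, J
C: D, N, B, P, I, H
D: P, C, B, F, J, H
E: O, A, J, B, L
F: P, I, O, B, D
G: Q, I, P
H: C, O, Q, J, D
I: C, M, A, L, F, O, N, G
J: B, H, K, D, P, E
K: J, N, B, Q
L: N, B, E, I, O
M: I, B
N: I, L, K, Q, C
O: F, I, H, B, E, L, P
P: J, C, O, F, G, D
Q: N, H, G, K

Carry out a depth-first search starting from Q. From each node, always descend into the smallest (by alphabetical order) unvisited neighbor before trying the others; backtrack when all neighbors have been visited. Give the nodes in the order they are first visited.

Q -> G -> I -> A -> E -> B -> C -> D -> F -> O -> H -> J -> K -> N -> L -> P -> M

Visit Q
Q → G
G → I
I → A
A → E
E → B
B → C
C → D
D → F
F → O
O → H
H → J
J → K
K → N
N → L
J → P
B → M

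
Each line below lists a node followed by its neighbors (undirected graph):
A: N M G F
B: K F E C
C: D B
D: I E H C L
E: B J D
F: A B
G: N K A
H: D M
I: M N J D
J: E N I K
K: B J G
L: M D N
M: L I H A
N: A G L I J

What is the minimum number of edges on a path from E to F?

2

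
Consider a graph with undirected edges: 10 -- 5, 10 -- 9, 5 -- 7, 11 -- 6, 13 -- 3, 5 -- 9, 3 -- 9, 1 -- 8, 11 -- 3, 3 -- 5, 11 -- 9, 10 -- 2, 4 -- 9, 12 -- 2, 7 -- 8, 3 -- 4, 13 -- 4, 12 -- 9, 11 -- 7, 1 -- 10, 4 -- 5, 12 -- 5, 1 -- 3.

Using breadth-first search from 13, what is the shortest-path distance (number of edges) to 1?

Level 0: 13
Level 1: 3, 4
Level 2: 1, 5, 9, 11
Level 3: 6, 7, 8, 10, 12
Level 4: 2
1 first appears at level 2.

2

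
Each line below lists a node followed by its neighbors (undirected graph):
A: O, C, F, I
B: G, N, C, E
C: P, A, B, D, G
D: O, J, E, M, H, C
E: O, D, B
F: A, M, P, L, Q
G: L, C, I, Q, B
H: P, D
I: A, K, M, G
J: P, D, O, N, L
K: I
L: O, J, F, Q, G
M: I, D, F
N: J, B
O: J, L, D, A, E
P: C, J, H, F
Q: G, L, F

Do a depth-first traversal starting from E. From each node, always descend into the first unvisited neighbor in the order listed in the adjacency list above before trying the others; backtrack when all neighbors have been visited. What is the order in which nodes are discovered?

Visit E
E → O
O → J
J → P
P → C
C → A
A → F
F → M
M → I
I → K
I → G
G → L
L → Q
G → B
B → N
M → D
D → H

E → O → J → P → C → A → F → M → I → K → G → L → Q → B → N → D → H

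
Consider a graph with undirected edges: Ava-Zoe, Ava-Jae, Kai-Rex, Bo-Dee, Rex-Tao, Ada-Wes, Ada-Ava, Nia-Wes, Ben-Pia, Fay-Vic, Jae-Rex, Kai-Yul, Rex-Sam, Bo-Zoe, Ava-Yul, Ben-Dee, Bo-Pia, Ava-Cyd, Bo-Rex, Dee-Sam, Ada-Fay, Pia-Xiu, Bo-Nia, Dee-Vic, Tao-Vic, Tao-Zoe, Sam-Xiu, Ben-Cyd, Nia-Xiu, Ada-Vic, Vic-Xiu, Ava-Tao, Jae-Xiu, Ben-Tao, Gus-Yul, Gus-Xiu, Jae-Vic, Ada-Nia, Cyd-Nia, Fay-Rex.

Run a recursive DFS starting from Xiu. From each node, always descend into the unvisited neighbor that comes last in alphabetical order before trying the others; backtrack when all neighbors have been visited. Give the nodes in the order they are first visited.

Visit Xiu
Xiu → Vic
Vic → Tao
Tao → Zoe
Zoe → Bo
Bo → Rex
Rex → Sam
Sam → Dee
Dee → Ben
Ben → Pia
Ben → Cyd
Cyd → Nia
Nia → Wes
Wes → Ada
Ada → Fay
Ada → Ava
Ava → Yul
Yul → Kai
Yul → Gus
Ava → Jae

Xiu, Vic, Tao, Zoe, Bo, Rex, Sam, Dee, Ben, Pia, Cyd, Nia, Wes, Ada, Fay, Ava, Yul, Kai, Gus, Jae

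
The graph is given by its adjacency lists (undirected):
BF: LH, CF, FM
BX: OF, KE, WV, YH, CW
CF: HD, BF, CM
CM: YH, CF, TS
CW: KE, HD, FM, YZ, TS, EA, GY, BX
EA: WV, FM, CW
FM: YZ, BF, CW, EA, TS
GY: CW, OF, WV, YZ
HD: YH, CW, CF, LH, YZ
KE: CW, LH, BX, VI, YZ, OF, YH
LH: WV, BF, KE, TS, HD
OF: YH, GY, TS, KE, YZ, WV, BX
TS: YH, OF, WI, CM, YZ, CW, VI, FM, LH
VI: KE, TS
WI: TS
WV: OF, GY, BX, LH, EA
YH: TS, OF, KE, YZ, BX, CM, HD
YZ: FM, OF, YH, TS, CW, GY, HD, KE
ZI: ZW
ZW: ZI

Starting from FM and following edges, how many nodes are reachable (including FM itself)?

BFS from FM visits: FM, YZ, TS, EA, CW, BF, YH, OF, KE, HD, GY, WI, VI, LH, CM, WV, BX, CF
Reachable nodes: 18 of 20 total.

18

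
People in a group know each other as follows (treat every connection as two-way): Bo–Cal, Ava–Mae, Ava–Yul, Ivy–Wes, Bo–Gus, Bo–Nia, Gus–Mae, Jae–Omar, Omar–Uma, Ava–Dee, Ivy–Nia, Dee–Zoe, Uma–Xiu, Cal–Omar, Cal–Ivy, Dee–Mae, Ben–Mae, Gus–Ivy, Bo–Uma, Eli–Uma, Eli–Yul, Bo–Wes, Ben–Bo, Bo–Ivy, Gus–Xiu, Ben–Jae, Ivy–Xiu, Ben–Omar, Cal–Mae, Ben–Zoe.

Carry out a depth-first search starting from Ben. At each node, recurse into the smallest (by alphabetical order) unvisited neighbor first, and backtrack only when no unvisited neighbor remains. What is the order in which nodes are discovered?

Visit Ben
Ben → Bo
Bo → Cal
Cal → Ivy
Ivy → Gus
Gus → Mae
Mae → Ava
Ava → Dee
Dee → Zoe
Ava → Yul
Yul → Eli
Eli → Uma
Uma → Omar
Omar → Jae
Uma → Xiu
Ivy → Nia
Ivy → Wes

Ben, Bo, Cal, Ivy, Gus, Mae, Ava, Dee, Zoe, Yul, Eli, Uma, Omar, Jae, Xiu, Nia, Wes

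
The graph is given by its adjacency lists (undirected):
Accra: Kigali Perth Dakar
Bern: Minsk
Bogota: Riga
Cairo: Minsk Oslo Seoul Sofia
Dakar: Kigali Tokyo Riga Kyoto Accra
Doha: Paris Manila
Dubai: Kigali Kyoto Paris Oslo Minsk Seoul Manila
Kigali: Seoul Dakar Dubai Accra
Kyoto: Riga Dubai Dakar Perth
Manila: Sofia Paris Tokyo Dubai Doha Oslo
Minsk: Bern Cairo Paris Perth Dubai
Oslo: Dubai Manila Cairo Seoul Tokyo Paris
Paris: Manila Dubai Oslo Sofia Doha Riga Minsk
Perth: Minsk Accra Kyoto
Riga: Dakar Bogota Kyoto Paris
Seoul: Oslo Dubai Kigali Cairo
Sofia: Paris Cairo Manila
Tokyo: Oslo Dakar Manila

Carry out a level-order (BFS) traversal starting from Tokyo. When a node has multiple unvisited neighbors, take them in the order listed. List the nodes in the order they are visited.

Tokyo Oslo Dakar Manila Dubai Cairo Seoul Paris Kigali Riga Kyoto Accra Sofia Doha Minsk Bogota Perth Bern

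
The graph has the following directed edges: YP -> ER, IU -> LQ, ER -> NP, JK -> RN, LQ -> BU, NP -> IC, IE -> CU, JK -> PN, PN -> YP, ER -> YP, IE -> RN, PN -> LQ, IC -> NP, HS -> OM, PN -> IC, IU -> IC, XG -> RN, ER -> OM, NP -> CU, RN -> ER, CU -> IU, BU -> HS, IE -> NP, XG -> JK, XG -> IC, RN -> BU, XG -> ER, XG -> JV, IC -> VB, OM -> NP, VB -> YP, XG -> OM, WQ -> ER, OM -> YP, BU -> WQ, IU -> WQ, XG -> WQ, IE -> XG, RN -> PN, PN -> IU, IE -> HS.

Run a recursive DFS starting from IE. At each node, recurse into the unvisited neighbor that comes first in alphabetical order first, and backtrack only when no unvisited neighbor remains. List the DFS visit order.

IE, CU, IU, IC, NP, VB, YP, ER, OM, LQ, BU, HS, WQ, RN, PN, XG, JK, JV

Visit IE
IE → CU
CU → IU
IU → IC
IC → NP
IC → VB
VB → YP
YP → ER
ER → OM
IU → LQ
LQ → BU
BU → HS
BU → WQ
IE → RN
RN → PN
IE → XG
XG → JK
XG → JV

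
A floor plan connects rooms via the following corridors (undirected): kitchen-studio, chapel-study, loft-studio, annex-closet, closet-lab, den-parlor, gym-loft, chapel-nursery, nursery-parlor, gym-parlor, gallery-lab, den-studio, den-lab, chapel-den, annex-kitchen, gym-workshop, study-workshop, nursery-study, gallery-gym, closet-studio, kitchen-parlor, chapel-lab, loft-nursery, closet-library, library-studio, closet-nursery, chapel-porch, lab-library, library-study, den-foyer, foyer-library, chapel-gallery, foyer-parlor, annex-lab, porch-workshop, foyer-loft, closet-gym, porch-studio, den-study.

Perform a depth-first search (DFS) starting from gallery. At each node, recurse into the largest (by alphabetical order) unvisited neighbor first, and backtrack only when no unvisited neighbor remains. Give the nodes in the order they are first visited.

Visit gallery
gallery → lab
lab → library
library → study
study → workshop
workshop → porch
porch → studio
studio → loft
loft → nursery
nursery → parlor
parlor → kitchen
kitchen → annex
annex → closet
closet → gym
parlor → foyer
foyer → den
den → chapel

gallery, lab, library, study, workshop, porch, studio, loft, nursery, parlor, kitchen, annex, closet, gym, foyer, den, chapel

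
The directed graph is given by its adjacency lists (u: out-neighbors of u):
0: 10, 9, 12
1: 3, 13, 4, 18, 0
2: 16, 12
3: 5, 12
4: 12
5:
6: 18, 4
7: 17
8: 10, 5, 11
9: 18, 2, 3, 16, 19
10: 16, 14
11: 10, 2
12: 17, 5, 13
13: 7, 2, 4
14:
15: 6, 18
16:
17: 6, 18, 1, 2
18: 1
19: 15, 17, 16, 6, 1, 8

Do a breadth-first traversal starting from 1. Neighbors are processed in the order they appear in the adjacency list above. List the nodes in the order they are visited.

Visit 1; enqueue 3, 13, 4, 18, 0 → queue [3, 13, 4, 18, 0]
Visit 3; enqueue 5, 12 → queue [13, 4, 18, 0, 5, 12]
Visit 13; enqueue 7, 2 → queue [4, 18, 0, 5, 12, 7, 2]
Visit 4 → queue [18, 0, 5, 12, 7, 2]
Visit 18 → queue [0, 5, 12, 7, 2]
Visit 0; enqueue 10, 9 → queue [5, 12, 7, 2, 10, 9]
Visit 5 → queue [12, 7, 2, 10, 9]
Visit 12; enqueue 17 → queue [7, 2, 10, 9, 17]
Visit 7 → queue [2, 10, 9, 17]
Visit 2; enqueue 16 → queue [10, 9, 17, 16]
Visit 10; enqueue 14 → queue [9, 17, 16, 14]
Visit 9; enqueue 19 → queue [17, 16, 14, 19]
Visit 17; enqueue 6 → queue [16, 14, 19, 6]
Visit 16 → queue [14, 19, 6]
Visit 14 → queue [19, 6]
Visit 19; enqueue 15, 8 → queue [6, 15, 8]
Visit 6 → queue [15, 8]
Visit 15 → queue [8]
Visit 8; enqueue 11 → queue [11]
Visit 11 → queue []

1 3 13 4 18 0 5 12 7 2 10 9 17 16 14 19 6 15 8 11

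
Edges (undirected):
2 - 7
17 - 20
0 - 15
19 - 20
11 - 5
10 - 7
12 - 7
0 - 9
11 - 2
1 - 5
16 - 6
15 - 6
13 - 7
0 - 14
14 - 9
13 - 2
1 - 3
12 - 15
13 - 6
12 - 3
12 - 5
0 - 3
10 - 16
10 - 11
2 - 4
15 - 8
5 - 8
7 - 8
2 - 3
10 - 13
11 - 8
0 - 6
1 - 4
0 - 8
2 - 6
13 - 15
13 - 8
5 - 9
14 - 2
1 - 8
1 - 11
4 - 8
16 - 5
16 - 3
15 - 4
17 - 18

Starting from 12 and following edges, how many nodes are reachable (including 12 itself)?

BFS from 12 visits: 12, 15, 7, 5, 3, 13, 8, 6, 4, 0, 10, 2, 16, 11, 9, 1, 14
Reachable nodes: 17 of 21 total.

17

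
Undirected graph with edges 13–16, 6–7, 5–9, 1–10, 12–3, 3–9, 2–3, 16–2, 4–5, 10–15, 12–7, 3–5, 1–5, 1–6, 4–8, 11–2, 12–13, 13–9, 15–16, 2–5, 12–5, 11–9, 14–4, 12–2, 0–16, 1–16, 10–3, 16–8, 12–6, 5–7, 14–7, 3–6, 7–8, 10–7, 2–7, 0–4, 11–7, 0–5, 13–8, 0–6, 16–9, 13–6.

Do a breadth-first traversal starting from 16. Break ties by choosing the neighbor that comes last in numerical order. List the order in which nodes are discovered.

16 15 13 9 8 2 1 0 10 12 6 11 5 3 7 4 14

Visit 16; enqueue 15, 13, 9, 8, 2, 1, 0 → queue [15, 13, 9, 8, 2, 1, 0]
Visit 15; enqueue 10 → queue [13, 9, 8, 2, 1, 0, 10]
Visit 13; enqueue 12, 6 → queue [9, 8, 2, 1, 0, 10, 12, 6]
Visit 9; enqueue 11, 5, 3 → queue [8, 2, 1, 0, 10, 12, 6, 11, 5, 3]
Visit 8; enqueue 7, 4 → queue [2, 1, 0, 10, 12, 6, 11, 5, 3, 7, 4]
Visit 2 → queue [1, 0, 10, 12, 6, 11, 5, 3, 7, 4]
Visit 1 → queue [0, 10, 12, 6, 11, 5, 3, 7, 4]
Visit 0 → queue [10, 12, 6, 11, 5, 3, 7, 4]
Visit 10 → queue [12, 6, 11, 5, 3, 7, 4]
Visit 12 → queue [6, 11, 5, 3, 7, 4]
Visit 6 → queue [11, 5, 3, 7, 4]
Visit 11 → queue [5, 3, 7, 4]
Visit 5 → queue [3, 7, 4]
Visit 3 → queue [7, 4]
Visit 7; enqueue 14 → queue [4, 14]
Visit 4 → queue [14]
Visit 14 → queue []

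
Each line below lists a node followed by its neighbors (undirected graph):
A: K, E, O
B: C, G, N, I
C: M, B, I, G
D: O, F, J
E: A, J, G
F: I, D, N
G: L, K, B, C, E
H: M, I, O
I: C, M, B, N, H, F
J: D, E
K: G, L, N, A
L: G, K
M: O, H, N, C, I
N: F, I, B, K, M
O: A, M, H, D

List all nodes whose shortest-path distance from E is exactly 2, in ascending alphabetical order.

B, C, D, K, L, O

Level 0: E
Level 1: A, G, J
Level 2: B, C, D, K, L, O
Level 3: F, H, I, M, N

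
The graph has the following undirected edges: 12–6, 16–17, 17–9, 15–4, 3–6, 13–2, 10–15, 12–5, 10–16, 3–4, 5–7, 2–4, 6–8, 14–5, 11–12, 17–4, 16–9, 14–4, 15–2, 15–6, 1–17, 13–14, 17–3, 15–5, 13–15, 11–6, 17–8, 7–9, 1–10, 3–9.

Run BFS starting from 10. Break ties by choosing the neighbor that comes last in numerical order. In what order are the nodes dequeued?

Visit 10; enqueue 16, 15, 1 → queue [16, 15, 1]
Visit 16; enqueue 17, 9 → queue [15, 1, 17, 9]
Visit 15; enqueue 13, 6, 5, 4, 2 → queue [1, 17, 9, 13, 6, 5, 4, 2]
Visit 1 → queue [17, 9, 13, 6, 5, 4, 2]
Visit 17; enqueue 8, 3 → queue [9, 13, 6, 5, 4, 2, 8, 3]
Visit 9; enqueue 7 → queue [13, 6, 5, 4, 2, 8, 3, 7]
Visit 13; enqueue 14 → queue [6, 5, 4, 2, 8, 3, 7, 14]
Visit 6; enqueue 12, 11 → queue [5, 4, 2, 8, 3, 7, 14, 12, 11]
Visit 5 → queue [4, 2, 8, 3, 7, 14, 12, 11]
Visit 4 → queue [2, 8, 3, 7, 14, 12, 11]
Visit 2 → queue [8, 3, 7, 14, 12, 11]
Visit 8 → queue [3, 7, 14, 12, 11]
Visit 3 → queue [7, 14, 12, 11]
Visit 7 → queue [14, 12, 11]
Visit 14 → queue [12, 11]
Visit 12 → queue [11]
Visit 11 → queue []

10 -> 16 -> 15 -> 1 -> 17 -> 9 -> 13 -> 6 -> 5 -> 4 -> 2 -> 8 -> 3 -> 7 -> 14 -> 12 -> 11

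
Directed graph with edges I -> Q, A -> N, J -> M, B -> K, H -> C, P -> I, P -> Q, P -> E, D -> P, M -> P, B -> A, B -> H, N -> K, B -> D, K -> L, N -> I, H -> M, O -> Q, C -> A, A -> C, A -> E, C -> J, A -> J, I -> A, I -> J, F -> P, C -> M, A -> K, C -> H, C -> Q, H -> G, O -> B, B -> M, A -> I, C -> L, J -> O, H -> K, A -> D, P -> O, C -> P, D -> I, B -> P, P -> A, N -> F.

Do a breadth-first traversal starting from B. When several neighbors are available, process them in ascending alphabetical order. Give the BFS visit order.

Visit B; enqueue A, D, H, K, M, P → queue [A, D, H, K, M, P]
Visit A; enqueue C, E, I, J, N → queue [D, H, K, M, P, C, E, I, J, N]
Visit D → queue [H, K, M, P, C, E, I, J, N]
Visit H; enqueue G → queue [K, M, P, C, E, I, J, N, G]
Visit K; enqueue L → queue [M, P, C, E, I, J, N, G, L]
Visit M → queue [P, C, E, I, J, N, G, L]
Visit P; enqueue O, Q → queue [C, E, I, J, N, G, L, O, Q]
Visit C → queue [E, I, J, N, G, L, O, Q]
Visit E → queue [I, J, N, G, L, O, Q]
Visit I → queue [J, N, G, L, O, Q]
Visit J → queue [N, G, L, O, Q]
Visit N; enqueue F → queue [G, L, O, Q, F]
Visit G → queue [L, O, Q, F]
Visit L → queue [O, Q, F]
Visit O → queue [Q, F]
Visit Q → queue [F]
Visit F → queue []

B -> A -> D -> H -> K -> M -> P -> C -> E -> I -> J -> N -> G -> L -> O -> Q -> F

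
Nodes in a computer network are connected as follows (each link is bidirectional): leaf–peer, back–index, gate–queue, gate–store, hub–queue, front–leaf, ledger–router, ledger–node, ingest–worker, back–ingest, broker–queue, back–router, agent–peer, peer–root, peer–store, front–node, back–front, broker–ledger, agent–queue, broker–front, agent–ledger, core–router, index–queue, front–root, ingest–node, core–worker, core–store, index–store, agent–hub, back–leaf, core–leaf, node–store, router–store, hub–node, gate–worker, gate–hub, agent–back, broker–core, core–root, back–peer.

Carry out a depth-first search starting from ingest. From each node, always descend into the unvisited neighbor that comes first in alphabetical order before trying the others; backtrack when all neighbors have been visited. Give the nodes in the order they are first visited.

Visit ingest
ingest → back
back → agent
agent → hub
hub → gate
gate → queue
queue → broker
broker → core
core → leaf
leaf → front
front → node
node → ledger
ledger → router
router → store
store → index
store → peer
peer → root
core → worker

ingest → back → agent → hub → gate → queue → broker → core → leaf → front → node → ledger → router → store → index → peer → root → worker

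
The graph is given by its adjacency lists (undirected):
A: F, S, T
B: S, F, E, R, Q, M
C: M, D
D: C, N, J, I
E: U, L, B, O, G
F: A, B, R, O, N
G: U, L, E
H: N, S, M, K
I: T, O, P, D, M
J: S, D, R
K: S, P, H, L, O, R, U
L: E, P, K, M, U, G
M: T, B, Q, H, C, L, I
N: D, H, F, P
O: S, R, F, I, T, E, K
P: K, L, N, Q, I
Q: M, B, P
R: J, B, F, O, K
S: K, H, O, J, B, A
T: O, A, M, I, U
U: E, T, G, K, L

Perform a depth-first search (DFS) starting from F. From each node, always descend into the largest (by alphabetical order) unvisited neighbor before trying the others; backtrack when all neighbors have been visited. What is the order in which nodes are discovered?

F R O T U L P Q M I D N H S K J B E G A C

Visit F
F → R
R → O
O → T
T → U
U → L
L → P
P → Q
Q → M
M → I
I → D
D → N
N → H
H → S
S → K
S → J
S → B
B → E
E → G
S → A
D → C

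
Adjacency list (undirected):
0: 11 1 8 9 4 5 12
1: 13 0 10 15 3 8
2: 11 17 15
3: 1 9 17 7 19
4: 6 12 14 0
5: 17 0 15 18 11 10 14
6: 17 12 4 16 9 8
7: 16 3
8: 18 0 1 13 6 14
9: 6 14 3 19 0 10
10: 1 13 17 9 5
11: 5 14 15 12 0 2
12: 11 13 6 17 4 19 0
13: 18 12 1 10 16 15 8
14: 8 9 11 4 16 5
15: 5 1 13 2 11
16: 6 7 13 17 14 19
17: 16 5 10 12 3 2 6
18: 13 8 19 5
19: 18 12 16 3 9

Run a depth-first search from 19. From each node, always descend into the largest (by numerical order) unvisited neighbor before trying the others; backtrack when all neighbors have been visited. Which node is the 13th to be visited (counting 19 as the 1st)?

1

Visit 19
19 → 18
18 → 13
13 → 16
16 → 17
17 → 12
12 → 11
11 → 15
15 → 5
5 → 14
14 → 9
9 → 10
10 → 1
1 → 8
8 → 6
6 → 4
4 → 0
1 → 3
3 → 7
15 → 2

Visit order: 19, 18, 13, 16, 17, 12, 11, 15, 5, 14, 9, 10, 1, 8, 6, 4, 0, 3, 7, 2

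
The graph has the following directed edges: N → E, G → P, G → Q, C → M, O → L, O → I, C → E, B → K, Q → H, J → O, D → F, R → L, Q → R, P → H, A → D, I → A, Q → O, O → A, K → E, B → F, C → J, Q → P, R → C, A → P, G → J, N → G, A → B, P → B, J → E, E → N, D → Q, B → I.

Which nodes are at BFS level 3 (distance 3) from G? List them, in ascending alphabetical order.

A, C, F, I, K, L, N

Level 0: G
Level 1: J, P, Q
Level 2: B, E, H, O, R
Level 3: A, C, F, I, K, L, N
Level 4: D, M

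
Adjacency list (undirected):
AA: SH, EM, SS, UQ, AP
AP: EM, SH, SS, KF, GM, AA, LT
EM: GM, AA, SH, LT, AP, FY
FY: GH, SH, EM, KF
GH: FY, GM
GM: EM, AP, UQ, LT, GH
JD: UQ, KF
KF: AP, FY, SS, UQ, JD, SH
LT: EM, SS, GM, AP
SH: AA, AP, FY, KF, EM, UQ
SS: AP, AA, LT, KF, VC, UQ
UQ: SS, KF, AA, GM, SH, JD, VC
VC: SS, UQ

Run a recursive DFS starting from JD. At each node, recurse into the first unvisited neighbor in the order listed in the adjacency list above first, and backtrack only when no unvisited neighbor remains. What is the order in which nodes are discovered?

JD UQ SS AP EM GM LT GH FY SH AA KF VC

Visit JD
JD → UQ
UQ → SS
SS → AP
AP → EM
EM → GM
GM → LT
GM → GH
GH → FY
FY → SH
SH → AA
SH → KF
SS → VC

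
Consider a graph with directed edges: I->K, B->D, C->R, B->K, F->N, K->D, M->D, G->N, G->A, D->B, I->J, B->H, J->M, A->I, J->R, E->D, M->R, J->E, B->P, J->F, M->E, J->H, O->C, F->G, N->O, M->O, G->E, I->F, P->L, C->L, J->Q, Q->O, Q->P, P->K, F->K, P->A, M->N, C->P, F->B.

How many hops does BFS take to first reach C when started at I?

4

Level 0: I
Level 1: F, J, K
Level 2: B, D, E, G, H, M, N, Q, R
Level 3: A, O, P
Level 4: C, L
C first appears at level 4.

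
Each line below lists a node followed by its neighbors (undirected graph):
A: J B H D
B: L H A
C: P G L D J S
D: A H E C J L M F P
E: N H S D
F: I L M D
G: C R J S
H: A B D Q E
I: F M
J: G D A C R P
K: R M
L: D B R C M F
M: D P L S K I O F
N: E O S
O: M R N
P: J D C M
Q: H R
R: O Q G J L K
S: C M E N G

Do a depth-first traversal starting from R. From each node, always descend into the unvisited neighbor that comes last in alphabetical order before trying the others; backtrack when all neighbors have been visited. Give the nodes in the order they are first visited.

R Q H E S N O M P J G C L F I D A B K

Visit R
R → Q
Q → H
H → E
E → S
S → N
N → O
O → M
M → P
P → J
J → G
G → C
C → L
L → F
F → I
F → D
D → A
A → B
M → K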